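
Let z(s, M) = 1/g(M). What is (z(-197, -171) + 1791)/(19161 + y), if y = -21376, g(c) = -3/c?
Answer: -1848/2215 ≈ -0.83431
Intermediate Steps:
z(s, M) = -M/3 (z(s, M) = 1/(-3/M) = -M/3)
(z(-197, -171) + 1791)/(19161 + y) = (-1/3*(-171) + 1791)/(19161 - 21376) = (57 + 1791)/(-2215) = 1848*(-1/2215) = -1848/2215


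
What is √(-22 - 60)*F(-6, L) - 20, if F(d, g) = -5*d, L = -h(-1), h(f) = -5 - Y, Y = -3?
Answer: -20 + 30*I*√82 ≈ -20.0 + 271.66*I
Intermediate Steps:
h(f) = -2 (h(f) = -5 - 1*(-3) = -5 + 3 = -2)
L = 2 (L = -1*(-2) = 2)
√(-22 - 60)*F(-6, L) - 20 = √(-22 - 60)*(-5*(-6)) - 20 = √(-82)*30 - 20 = (I*√82)*30 - 20 = 30*I*√82 - 20 = -20 + 30*I*√82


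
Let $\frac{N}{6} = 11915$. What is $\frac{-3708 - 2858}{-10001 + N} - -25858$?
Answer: $\frac{1589975996}{61489} \approx 25858.0$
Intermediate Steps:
$N = 71490$ ($N = 6 \cdot 11915 = 71490$)
$\frac{-3708 - 2858}{-10001 + N} - -25858 = \frac{-3708 - 2858}{-10001 + 71490} - -25858 = - \frac{6566}{61489} + 25858 = \frac{1589975996}{61489}$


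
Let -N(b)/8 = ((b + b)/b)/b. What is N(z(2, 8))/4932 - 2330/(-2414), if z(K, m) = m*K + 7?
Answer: 33033407/34229313 ≈ 0.96506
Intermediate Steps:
z(K, m) = 7 + K*m (z(K, m) = K*m + 7 = 7 + K*m)
N(b) = -16/b (N(b) = -8*(b + b)/b/b = -8*(2*b)/b/b = -16/b)
N(z(2, 8))/4932 - 2330/(-2414) = -16/(7 + 2*8)/4932 - 2330/(-2414) = -16/(7 + 16)*(1/4932) - 2330*(-1/2414) = -16/23*(1/4932) + 1165/1207 = -16*1/23*(1/4932) + 1165/1207 = -16/23*1/4932 + 1165/1207 = -4/28359 + 1165/1207 = 33033407/34229313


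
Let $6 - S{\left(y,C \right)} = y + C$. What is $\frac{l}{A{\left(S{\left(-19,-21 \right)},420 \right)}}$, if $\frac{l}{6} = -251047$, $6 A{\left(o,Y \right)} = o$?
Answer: $- \frac{4518846}{23} \approx -1.9647 \cdot 10^{5}$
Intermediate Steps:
$S{\left(y,C \right)} = 6 - C - y$ ($S{\left(y,C \right)} = 6 - \left(y + C\right) = 6 - \left(C + y\right) = 6 - C - y$)
$A{\left(o,Y \right)} = \frac{o}{6}$
$l = -1506282$ ($l = 6 \left(-251047\right) = -1506282$)
$\frac{l}{A{\left(S{\left(-19,-21 \right)},420 \right)}} = - \frac{1506282}{\frac{1}{6} \left(6 - -21 - -19\right)} = - \frac{1506282}{\frac{1}{6} \left(6 + 21 + 19\right)} = - \frac{1506282}{\frac{1}{6} \cdot 46} = - \frac{1506282}{\frac{23}{3}} = \left(-1506282\right) \frac{3}{23} = - \frac{4518846}{23}$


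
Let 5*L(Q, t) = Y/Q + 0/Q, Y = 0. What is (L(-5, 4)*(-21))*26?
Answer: 0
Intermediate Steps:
L(Q, t) = 0 (L(Q, t) = (0/Q + 0/Q)/5 = (0 + 0)/5 = (⅕)*0 = 0)
(L(-5, 4)*(-21))*26 = (0*(-21))*26 = 0*26 = 0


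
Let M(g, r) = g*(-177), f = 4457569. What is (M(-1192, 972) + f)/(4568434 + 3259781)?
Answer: 4668553/7828215 ≈ 0.59638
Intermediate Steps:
M(g, r) = -177*g
(M(-1192, 972) + f)/(4568434 + 3259781) = (-177*(-1192) + 4457569)/(4568434 + 3259781) = (210984 + 4457569)/7828215 = 4668553*(1/7828215) = 4668553/7828215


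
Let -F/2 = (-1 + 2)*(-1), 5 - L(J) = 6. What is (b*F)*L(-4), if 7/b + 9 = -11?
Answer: 7/10 ≈ 0.70000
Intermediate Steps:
b = -7/20 (b = 7/(-9 - 11) = 7/(-20) = 7*(-1/20) = -7/20 ≈ -0.35000)
L(J) = -1 (L(J) = 5 - 1*6 = 5 - 6 = -1)
F = 2 (F = -2*(-1 + 2)*(-1) = -2*(-1) = 2)
(b*F)*L(-4) = -7/20*2*(-1) = -7/10*(-1) = 7/10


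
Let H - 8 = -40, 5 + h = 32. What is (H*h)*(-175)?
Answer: 151200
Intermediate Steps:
h = 27 (h = -5 + 32 = 27)
H = -32 (H = 8 - 40 = -32)
(H*h)*(-175) = -32*27*(-175) = -864*(-175) = 151200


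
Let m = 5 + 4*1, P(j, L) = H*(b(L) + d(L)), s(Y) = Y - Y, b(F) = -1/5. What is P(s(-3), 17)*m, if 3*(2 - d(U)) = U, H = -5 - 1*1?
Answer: 1044/5 ≈ 208.80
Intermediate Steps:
b(F) = -⅕ (b(F) = -1*⅕ = -⅕)
H = -6 (H = -5 - 1 = -6)
d(U) = 2 - U/3
s(Y) = 0
P(j, L) = -54/5 + 2*L (P(j, L) = -6*(-⅕ + (2 - L/3)) = -6*(9/5 - L/3) = -54/5 + 2*L)
m = 9 (m = 5 + 4 = 9)
P(s(-3), 17)*m = (-54/5 + 2*17)*9 = (-54/5 + 34)*9 = (116/5)*9 = 1044/5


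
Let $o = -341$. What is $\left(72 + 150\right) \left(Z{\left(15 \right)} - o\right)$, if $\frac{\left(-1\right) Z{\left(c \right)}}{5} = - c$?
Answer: $92352$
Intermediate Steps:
$Z{\left(c \right)} = 5 c$ ($Z{\left(c \right)} = - 5 \left(- c\right) = 5 c$)
$\left(72 + 150\right) \left(Z{\left(15 \right)} - o\right) = \left(72 + 150\right) \left(5 \cdot 15 - -341\right) = 222 \left(75 + 341\right) = 222 \cdot 416 = 92352$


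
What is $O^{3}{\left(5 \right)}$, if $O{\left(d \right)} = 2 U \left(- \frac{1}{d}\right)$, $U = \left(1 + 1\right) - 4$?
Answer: $\frac{64}{125} \approx 0.512$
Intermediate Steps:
$U = -2$ ($U = 2 - 4 = -2$)
$O{\left(d \right)} = \frac{4}{d}$ ($O{\left(d \right)} = 2 \left(-2\right) \left(- \frac{1}{d}\right) = - 4 \left(- \frac{1}{d}\right) = \frac{4}{d}$)
$O^{3}{\left(5 \right)} = \left(\frac{4}{5}\right)^{3} = \frac{64}{125}$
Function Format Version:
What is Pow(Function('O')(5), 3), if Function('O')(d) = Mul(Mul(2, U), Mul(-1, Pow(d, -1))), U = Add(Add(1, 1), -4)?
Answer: Rational(64, 125) ≈ 0.51200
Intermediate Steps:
U = -2 (U = Add(2, -4) = -2)
Function('O')(d) = Mul(4, Pow(d, -1)) (Function('O')(d) = Mul(Mul(2, -2), Mul(-1, Pow(d, -1))) = Mul(-4, Mul(-1, Pow(d, -1))) = Mul(4, Pow(d, -1)))
Pow(Function('O')(5), 3) = Pow(Mul(4, Pow(5, -1)), 3) = Pow(Mul(4, Rational(1, 5)), 3) = Pow(Rational(4, 5), 3) = Rational(64, 125)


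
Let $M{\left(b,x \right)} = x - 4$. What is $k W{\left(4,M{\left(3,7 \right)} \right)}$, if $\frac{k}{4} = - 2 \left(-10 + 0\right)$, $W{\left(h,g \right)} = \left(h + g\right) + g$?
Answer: $800$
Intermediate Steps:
$M{\left(b,x \right)} = -4 + x$
$W{\left(h,g \right)} = h + 2 g$ ($W{\left(h,g \right)} = \left(g + h\right) + g = h + 2 g$)
$k = 80$ ($k = 4 \left(- 2 \left(-10 + 0\right)\right) = 4 \left(\left(-2\right) \left(-10\right)\right) = 4 \cdot 20 = 80$)
$k W{\left(4,M{\left(3,7 \right)} \right)} = 80 \left(4 + 2 \left(-4 + 7\right)\right) = 80 \left(4 + 2 \cdot 3\right) = 80 \left(4 + 6\right) = 80 \cdot 10 = 800$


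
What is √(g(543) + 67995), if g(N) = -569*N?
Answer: 2*I*√60243 ≈ 490.89*I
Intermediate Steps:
√(g(543) + 67995) = √(-569*543 + 67995) = √(-308967 + 67995) = √(-240972) = 2*I*√60243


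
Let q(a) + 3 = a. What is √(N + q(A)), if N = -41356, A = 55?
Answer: 2*I*√10326 ≈ 203.23*I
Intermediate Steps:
q(a) = -3 + a
√(N + q(A)) = √(-41356 + (-3 + 55)) = √(-41356 + 52) = √(-41304) = 2*I*√10326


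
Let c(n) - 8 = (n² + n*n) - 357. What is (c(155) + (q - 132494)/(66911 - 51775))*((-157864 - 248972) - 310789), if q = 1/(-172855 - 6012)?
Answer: -92658802084945454125/2707330912 ≈ -3.4225e+10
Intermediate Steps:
q = -1/178867 (q = 1/(-178867) = -1/178867 ≈ -5.5907e-6)
c(n) = -349 + 2*n² (c(n) = 8 + ((n² + n*n) - 357) = 8 + ((n² + n²) - 357) = 8 + (2*n² - 357) = 8 + (-357 + 2*n²) = -349 + 2*n²)
(c(155) + (q - 132494)/(66911 - 51775))*((-157864 - 248972) - 310789) = ((-349 + 2*155²) + (-1/178867 - 132494)/(66911 - 51775))*((-157864 - 248972) - 310789) = ((-349 + 2*24025) - 23698804299/178867/15136)*(-406836 - 310789) = ((-349 + 48050) - 23698804299/178867*1/15136)*(-717625) = (47701 - 23698804299/2707330912)*(-717625) = (129118693029013/2707330912)*(-717625) = -92658802084945454125/2707330912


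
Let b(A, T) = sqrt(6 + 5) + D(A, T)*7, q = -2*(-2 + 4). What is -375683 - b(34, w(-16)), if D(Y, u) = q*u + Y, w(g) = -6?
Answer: -376089 - sqrt(11) ≈ -3.7609e+5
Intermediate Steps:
q = -4 (q = -2*2 = -4)
D(Y, u) = Y - 4*u (D(Y, u) = -4*u + Y = Y - 4*u)
b(A, T) = sqrt(11) - 28*T + 7*A (b(A, T) = sqrt(6 + 5) + (A - 4*T)*7 = sqrt(11) + (-28*T + 7*A) = sqrt(11) - 28*T + 7*A)
-375683 - b(34, w(-16)) = -375683 - (sqrt(11) - 28*(-6) + 7*34) = -375683 - (sqrt(11) + 168 + 238) = -375683 - (406 + sqrt(11)) = -375683 + (-406 - sqrt(11)) = -376089 - sqrt(11)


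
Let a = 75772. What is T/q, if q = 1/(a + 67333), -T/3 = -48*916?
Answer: 18876121920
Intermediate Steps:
T = 131904 (T = -(-144)*916 = -3*(-43968) = 131904)
q = 1/143105 (q = 1/(75772 + 67333) = 1/143105 ≈ 6.9879e-6)
T/q = 131904/(1/143105) = 131904*143105 = 18876121920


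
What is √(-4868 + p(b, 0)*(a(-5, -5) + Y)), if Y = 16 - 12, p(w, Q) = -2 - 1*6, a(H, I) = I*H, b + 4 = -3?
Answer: 10*I*√51 ≈ 71.414*I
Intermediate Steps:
b = -7 (b = -4 - 3 = -7)
a(H, I) = H*I
p(w, Q) = -8 (p(w, Q) = -2 - 6 = -8)
Y = 4
√(-4868 + p(b, 0)*(a(-5, -5) + Y)) = √(-4868 - 8*(-5*(-5) + 4)) = √(-4868 - 8*(25 + 4)) = √(-4868 - 8*29) = √(-4868 - 232) = √(-5100) = 10*I*√51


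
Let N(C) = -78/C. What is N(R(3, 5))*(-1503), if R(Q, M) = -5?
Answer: -117234/5 ≈ -23447.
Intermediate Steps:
N(R(3, 5))*(-1503) = -78/(-5)*(-1503) = -78*(-⅕)*(-1503) = (78/5)*(-1503) = -117234/5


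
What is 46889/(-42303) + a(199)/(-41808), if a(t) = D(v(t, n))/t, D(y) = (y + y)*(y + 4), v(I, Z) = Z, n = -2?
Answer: -5418144287/4888224458 ≈ -1.1084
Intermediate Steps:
D(y) = 2*y*(4 + y) (D(y) = (2*y)*(4 + y) = 2*y*(4 + y))
a(t) = -8/t (a(t) = (2*(-2)*(4 - 2))/t = (2*(-2)*2)/t = -8/t)
46889/(-42303) + a(199)/(-41808) = 46889/(-42303) - 8/199/(-41808) = 46889*(-1/42303) - 8*1/199*(-1/41808) = -46889/42303 - 8/199*(-1/41808) = -46889/42303 + 1/1039974 = -5418144287/4888224458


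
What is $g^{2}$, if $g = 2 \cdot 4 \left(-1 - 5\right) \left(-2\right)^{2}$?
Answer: $36864$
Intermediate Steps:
$g = -192$ ($g = 8 \left(-1 - 5\right) 4 = 8 \left(-6\right) 4 = \left(-48\right) 4 = -192$)
$g^{2} = \left(-192\right)^{2} = 36864$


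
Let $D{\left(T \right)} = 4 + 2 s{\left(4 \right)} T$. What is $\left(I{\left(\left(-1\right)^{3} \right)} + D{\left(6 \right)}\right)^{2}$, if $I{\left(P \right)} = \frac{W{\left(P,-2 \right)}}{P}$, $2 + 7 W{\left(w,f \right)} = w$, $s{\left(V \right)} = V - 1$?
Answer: $\frac{80089}{49} \approx 1634.5$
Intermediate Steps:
$s{\left(V \right)} = -1 + V$
$W{\left(w,f \right)} = - \frac{2}{7} + \frac{w}{7}$
$I{\left(P \right)} = \frac{- \frac{2}{7} + \frac{P}{7}}{P}$
$D{\left(T \right)} = 4 + 6 T$ ($D{\left(T \right)} = 4 + 2 \left(-1 + 4\right) T = 4 + 2 \cdot 3 T = 4 + 6 T$)
$\left(I{\left(\left(-1\right)^{3} \right)} + D{\left(6 \right)}\right)^{2} = \left(\frac{-2 + \left(-1\right)^{3}}{7 \left(-1\right)^{3}} + \left(4 + 6 \cdot 6\right)\right)^{2} = \left(\frac{-2 - 1}{7 \left(-1\right)} + \left(4 + 36\right)\right)^{2} = \left(\frac{1}{7} \left(-1\right) \left(-3\right) + 40\right)^{2} = \left(\frac{3}{7} + 40\right)^{2} = \left(\frac{283}{7}\right)^{2} = \frac{80089}{49}$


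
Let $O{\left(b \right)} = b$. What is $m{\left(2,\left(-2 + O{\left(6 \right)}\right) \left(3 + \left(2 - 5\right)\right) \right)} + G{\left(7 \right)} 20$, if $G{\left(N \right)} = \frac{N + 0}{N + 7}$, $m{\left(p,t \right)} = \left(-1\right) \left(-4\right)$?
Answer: $14$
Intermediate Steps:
$m{\left(p,t \right)} = 4$
$G{\left(N \right)} = \frac{N}{7 + N}$
$m{\left(2,\left(-2 + O{\left(6 \right)}\right) \left(3 + \left(2 - 5\right)\right) \right)} + G{\left(7 \right)} 20 = 4 + \frac{7}{7 + 7} \cdot 20 = 4 + \frac{7}{14} \cdot 20 = 4 + 7 \cdot \frac{1}{14} \cdot 20 = 4 + \frac{1}{2} \cdot 20 = 4 + 10 = 14$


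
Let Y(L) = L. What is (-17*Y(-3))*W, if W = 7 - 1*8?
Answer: -51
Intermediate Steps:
W = -1 (W = 7 - 8 = -1)
(-17*Y(-3))*W = -17*(-3)*(-1) = 51*(-1) = -51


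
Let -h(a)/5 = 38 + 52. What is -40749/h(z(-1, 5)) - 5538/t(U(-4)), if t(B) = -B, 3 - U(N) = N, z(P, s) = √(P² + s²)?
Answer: 925781/1050 ≈ 881.70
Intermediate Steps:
U(N) = 3 - N
h(a) = -450 (h(a) = -5*(38 + 52) = -5*90 = -450)
-40749/h(z(-1, 5)) - 5538/t(U(-4)) = -40749/(-450) - 5538*(-1/(3 - 1*(-4))) = -40749*(-1/450) - 5538*(-1/(3 + 4)) = 13583/150 - 5538/((-1*7)) = 13583/150 - 5538/(-7) = 13583/150 - 5538*(-⅐) = 13583/150 + 5538/7 = 925781/1050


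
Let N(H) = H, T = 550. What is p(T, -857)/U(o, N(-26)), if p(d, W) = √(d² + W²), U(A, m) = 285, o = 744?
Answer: √1036949/285 ≈ 3.5730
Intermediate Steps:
p(d, W) = √(W² + d²)
p(T, -857)/U(o, N(-26)) = √((-857)² + 550²)/285 = √(734449 + 302500)*(1/285) = √1036949*(1/285) = √1036949/285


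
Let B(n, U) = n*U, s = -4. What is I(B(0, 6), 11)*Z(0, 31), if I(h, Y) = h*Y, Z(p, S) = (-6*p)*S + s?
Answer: 0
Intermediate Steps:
Z(p, S) = -4 - 6*S*p (Z(p, S) = (-6*p)*S - 4 = -6*S*p - 4 = -4 - 6*S*p)
B(n, U) = U*n
I(h, Y) = Y*h
I(B(0, 6), 11)*Z(0, 31) = (11*(6*0))*(-4 - 6*31*0) = (11*0)*(-4 + 0) = 0*(-4) = 0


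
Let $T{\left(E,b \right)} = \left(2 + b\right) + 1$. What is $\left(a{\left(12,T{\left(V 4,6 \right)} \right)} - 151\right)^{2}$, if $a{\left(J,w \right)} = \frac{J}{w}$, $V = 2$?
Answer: $\frac{201601}{9} \approx 22400.0$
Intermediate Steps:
$T{\left(E,b \right)} = 3 + b$
$\left(a{\left(12,T{\left(V 4,6 \right)} \right)} - 151\right)^{2} = \left(\frac{12}{3 + 6} - 151\right)^{2} = \left(\frac{12}{9} - 151\right)^{2} = \left(12 \cdot \frac{1}{9} - 151\right)^{2} = \left(\frac{4}{3} - 151\right)^{2} = \left(- \frac{449}{3}\right)^{2} = \frac{201601}{9}$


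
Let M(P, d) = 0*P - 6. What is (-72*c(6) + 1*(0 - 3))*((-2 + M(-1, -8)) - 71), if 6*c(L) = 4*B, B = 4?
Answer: 15405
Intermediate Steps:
c(L) = 8/3 (c(L) = (4*4)/6 = (⅙)*16 = 8/3)
M(P, d) = -6 (M(P, d) = 0 - 6 = -6)
(-72*c(6) + 1*(0 - 3))*((-2 + M(-1, -8)) - 71) = (-72*8/3 + 1*(0 - 3))*((-2 - 6) - 71) = (-192 + 1*(-3))*(-8 - 71) = (-192 - 3)*(-79) = -195*(-79) = 15405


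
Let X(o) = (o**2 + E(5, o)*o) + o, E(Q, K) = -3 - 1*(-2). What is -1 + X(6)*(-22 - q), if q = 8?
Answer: -1081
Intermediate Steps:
E(Q, K) = -1 (E(Q, K) = -3 + 2 = -1)
X(o) = o**2 (X(o) = (o**2 - o) + o = o**2)
-1 + X(6)*(-22 - q) = -1 + 6**2*(-22 - 1*8) = -1 + 36*(-22 - 8) = -1 + 36*(-30) = -1 - 1080 = -1081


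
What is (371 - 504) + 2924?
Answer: 2791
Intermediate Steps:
(371 - 504) + 2924 = -133 + 2924 = 2791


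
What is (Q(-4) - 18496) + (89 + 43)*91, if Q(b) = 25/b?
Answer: -25961/4 ≈ -6490.3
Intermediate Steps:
(Q(-4) - 18496) + (89 + 43)*91 = (25/(-4) - 18496) + (89 + 43)*91 = (25*(-¼) - 18496) + 132*91 = (-25/4 - 18496) + 12012 = -74009/4 + 12012 = -25961/4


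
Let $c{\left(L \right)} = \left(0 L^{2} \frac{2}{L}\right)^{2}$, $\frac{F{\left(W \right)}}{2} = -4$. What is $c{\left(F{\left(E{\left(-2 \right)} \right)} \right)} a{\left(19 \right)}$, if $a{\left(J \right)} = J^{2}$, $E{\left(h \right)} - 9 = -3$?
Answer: $0$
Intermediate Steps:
$E{\left(h \right)} = 6$ ($E{\left(h \right)} = 9 - 3 = 6$)
$F{\left(W \right)} = -8$ ($F{\left(W \right)} = 2 \left(-4\right) = -8$)
$c{\left(L \right)} = 0$ ($c{\left(L \right)} = \left(0 \frac{2}{L}\right)^{2} = 0^{2} = 0$)
$c{\left(F{\left(E{\left(-2 \right)} \right)} \right)} a{\left(19 \right)} = 0 \cdot 19^{2} = 0 \cdot 361 = 0$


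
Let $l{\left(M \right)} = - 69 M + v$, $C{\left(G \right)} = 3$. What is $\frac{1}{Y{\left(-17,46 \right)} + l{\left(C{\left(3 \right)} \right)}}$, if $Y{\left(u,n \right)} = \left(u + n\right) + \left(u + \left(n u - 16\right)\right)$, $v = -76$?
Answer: $- \frac{1}{1069} \approx -0.00093545$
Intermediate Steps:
$Y{\left(u,n \right)} = -16 + n + 2 u + n u$ ($Y{\left(u,n \right)} = \left(n + u\right) + \left(u + \left(-16 + n u\right)\right) = \left(n + u\right) + \left(-16 + u + n u\right) = -16 + n + 2 u + n u$)
$l{\left(M \right)} = -76 - 69 M$ ($l{\left(M \right)} = - 69 M - 76 = -76 - 69 M$)
$\frac{1}{Y{\left(-17,46 \right)} + l{\left(C{\left(3 \right)} \right)}} = \frac{1}{\left(-16 + 46 + 2 \left(-17\right) + 46 \left(-17\right)\right) - 283} = \frac{1}{\left(-16 + 46 - 34 - 782\right) - 283} = \frac{1}{-786 - 283} = \frac{1}{-1069} = - \frac{1}{1069}$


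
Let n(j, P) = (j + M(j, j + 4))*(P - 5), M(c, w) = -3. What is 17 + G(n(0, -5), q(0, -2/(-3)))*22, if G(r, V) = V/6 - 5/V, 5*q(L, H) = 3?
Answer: -2462/15 ≈ -164.13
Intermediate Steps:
q(L, H) = ⅗ (q(L, H) = (⅕)*3 = ⅗)
n(j, P) = (-5 + P)*(-3 + j) (n(j, P) = (j - 3)*(P - 5) = (-3 + j)*(-5 + P) = (-5 + P)*(-3 + j))
G(r, V) = -5/V + V/6 (G(r, V) = V*(⅙) - 5/V = V/6 - 5/V = -5/V + V/6)
17 + G(n(0, -5), q(0, -2/(-3)))*22 = 17 + (-5/⅗ + (⅙)*(⅗))*22 = 17 + (-5*5/3 + ⅒)*22 = 17 + (-25/3 + ⅒)*22 = 17 - 247/30*22 = 17 - 2717/15 = -2462/15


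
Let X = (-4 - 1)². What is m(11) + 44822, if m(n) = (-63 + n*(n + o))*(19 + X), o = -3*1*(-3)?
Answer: 51730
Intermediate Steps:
X = 25 (X = (-5)² = 25)
o = 9 (o = -3*(-3) = 9)
m(n) = -2772 + 44*n*(9 + n) (m(n) = (-63 + n*(n + 9))*(19 + 25) = (-63 + n*(9 + n))*44 = -2772 + 44*n*(9 + n))
m(11) + 44822 = (-2772 + 44*11² + 396*11) + 44822 = (-2772 + 44*121 + 4356) + 44822 = (-2772 + 5324 + 4356) + 44822 = 6908 + 44822 = 51730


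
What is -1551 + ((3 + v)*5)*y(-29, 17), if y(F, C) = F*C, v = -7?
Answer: 8309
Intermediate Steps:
y(F, C) = C*F
-1551 + ((3 + v)*5)*y(-29, 17) = -1551 + ((3 - 7)*5)*(17*(-29)) = -1551 - 4*5*(-493) = -1551 - 20*(-493) = -1551 + 9860 = 8309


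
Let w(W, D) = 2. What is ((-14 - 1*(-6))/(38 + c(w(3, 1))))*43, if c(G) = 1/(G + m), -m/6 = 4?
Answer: -7568/835 ≈ -9.0635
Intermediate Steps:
m = -24 (m = -6*4 = -24)
c(G) = 1/(-24 + G) (c(G) = 1/(G - 24) = 1/(-24 + G))
((-14 - 1*(-6))/(38 + c(w(3, 1))))*43 = ((-14 - 1*(-6))/(38 + 1/(-24 + 2)))*43 = ((-14 + 6)/(38 + 1/(-22)))*43 = -8/(38 - 1/22)*43 = -8/835/22*43 = -8*22/835*43 = -176/835*43 = -7568/835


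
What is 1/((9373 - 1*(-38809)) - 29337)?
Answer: 1/18845 ≈ 5.3064e-5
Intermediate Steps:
1/((9373 - 1*(-38809)) - 29337) = 1/((9373 + 38809) - 29337) = 1/(48182 - 29337) = 1/18845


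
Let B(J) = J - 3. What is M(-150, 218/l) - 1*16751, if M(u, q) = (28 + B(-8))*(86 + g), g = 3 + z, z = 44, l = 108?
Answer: -14490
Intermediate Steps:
g = 47 (g = 3 + 44 = 47)
B(J) = -3 + J
M(u, q) = 2261 (M(u, q) = (28 + (-3 - 8))*(86 + 47) = (28 - 11)*133 = 17*133 = 2261)
M(-150, 218/l) - 1*16751 = 2261 - 1*16751 = 2261 - 16751 = -14490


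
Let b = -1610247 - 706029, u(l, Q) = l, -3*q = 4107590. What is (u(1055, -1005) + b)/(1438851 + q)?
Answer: -6945663/208963 ≈ -33.239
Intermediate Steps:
q = -4107590/3 (q = -⅓*4107590 = -4107590/3 ≈ -1.3692e+6)
b = -2316276
(u(1055, -1005) + b)/(1438851 + q) = (1055 - 2316276)/(1438851 - 4107590/3) = -2315221/208963/3 = -2315221*3/208963 = -6945663/208963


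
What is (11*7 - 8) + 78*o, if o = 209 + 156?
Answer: 28539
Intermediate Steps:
o = 365
(11*7 - 8) + 78*o = (11*7 - 8) + 78*365 = (77 - 8) + 28470 = 69 + 28470 = 28539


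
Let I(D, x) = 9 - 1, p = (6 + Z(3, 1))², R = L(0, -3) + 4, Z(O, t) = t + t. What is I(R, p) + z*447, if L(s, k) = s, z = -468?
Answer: -209188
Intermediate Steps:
Z(O, t) = 2*t
R = 4 (R = 0 + 4 = 4)
p = 64 (p = (6 + 2*1)² = (6 + 2)² = 8² = 64)
I(D, x) = 8
I(R, p) + z*447 = 8 - 468*447 = 8 - 209196 = -209188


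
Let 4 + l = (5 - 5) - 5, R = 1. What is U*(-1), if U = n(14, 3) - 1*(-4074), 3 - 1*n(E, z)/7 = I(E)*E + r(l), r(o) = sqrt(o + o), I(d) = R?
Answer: -3997 + 21*I*sqrt(2) ≈ -3997.0 + 29.698*I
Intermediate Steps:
I(d) = 1
l = -9 (l = -4 + ((5 - 5) - 5) = -4 + (0 - 5) = -4 - 5 = -9)
r(o) = sqrt(2)*sqrt(o) (r(o) = sqrt(2*o) = sqrt(2)*sqrt(o))
n(E, z) = 21 - 7*E - 21*I*sqrt(2) (n(E, z) = 21 - 7*(1*E + sqrt(2)*sqrt(-9)) = 21 - 7*(E + sqrt(2)*(3*I)) = 21 - 7*(E + 3*I*sqrt(2)) = 21 + (-7*E - 21*I*sqrt(2)) = 21 - 7*E - 21*I*sqrt(2))
U = 3997 - 21*I*sqrt(2) (U = (21 - 7*14 - 21*I*sqrt(2)) - 1*(-4074) = (21 - 98 - 21*I*sqrt(2)) + 4074 = (-77 - 21*I*sqrt(2)) + 4074 = 3997 - 21*I*sqrt(2) ≈ 3997.0 - 29.698*I)
U*(-1) = (3997 - 21*I*sqrt(2))*(-1) = -3997 + 21*I*sqrt(2)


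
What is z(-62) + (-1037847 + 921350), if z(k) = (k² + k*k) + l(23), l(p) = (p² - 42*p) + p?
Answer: -109223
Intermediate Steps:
l(p) = p² - 41*p
z(k) = -414 + 2*k² (z(k) = (k² + k*k) + 23*(-41 + 23) = (k² + k²) + 23*(-18) = 2*k² - 414 = -414 + 2*k²)
z(-62) + (-1037847 + 921350) = (-414 + 2*(-62)²) + (-1037847 + 921350) = (-414 + 2*3844) - 116497 = (-414 + 7688) - 116497 = 7274 - 116497 = -109223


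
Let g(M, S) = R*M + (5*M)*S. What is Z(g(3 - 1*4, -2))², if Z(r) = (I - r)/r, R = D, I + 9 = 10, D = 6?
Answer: 9/16 ≈ 0.56250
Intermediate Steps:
I = 1 (I = -9 + 10 = 1)
R = 6
g(M, S) = 6*M + 5*M*S (g(M, S) = 6*M + (5*M)*S = 6*M + 5*M*S)
Z(r) = (1 - r)/r
Z(g(3 - 1*4, -2))² = ((1 - (3 - 1*4)*(6 + 5*(-2)))/(((3 - 1*4)*(6 + 5*(-2)))))² = ((1 - (3 - 4)*(6 - 10))/(((3 - 4)*(6 - 10))))² = ((1 - (-1)*(-4))/((-1*(-4))))² = ((1 - 1*4)/4)² = ((1 - 4)/4)² = ((¼)*(-3))² = (-¾)² = 9/16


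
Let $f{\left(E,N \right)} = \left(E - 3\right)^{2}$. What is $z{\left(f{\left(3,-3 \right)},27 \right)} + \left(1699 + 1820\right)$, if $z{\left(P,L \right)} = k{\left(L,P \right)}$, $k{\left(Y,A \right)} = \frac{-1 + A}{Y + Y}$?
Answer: $\frac{190025}{54} \approx 3519.0$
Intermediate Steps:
$k{\left(Y,A \right)} = \frac{-1 + A}{2 Y}$
$f{\left(E,N \right)} = \left(-3 + E\right)^{2}$
$z{\left(P,L \right)} = \frac{-1 + P}{2 L}$
$z{\left(f{\left(3,-3 \right)},27 \right)} + \left(1699 + 1820\right) = \frac{-1 + \left(-3 + 3\right)^{2}}{2 \cdot 27} + \left(1699 + 1820\right) = \frac{1}{2} \cdot \frac{1}{27} \left(-1 + 0^{2}\right) + 3519 = \frac{1}{2} \cdot \frac{1}{27} \left(-1 + 0\right) + 3519 = \frac{1}{2} \cdot \frac{1}{27} \left(-1\right) + 3519 = - \frac{1}{54} + 3519 = \frac{190025}{54}$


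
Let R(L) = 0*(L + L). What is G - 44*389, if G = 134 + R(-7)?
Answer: -16982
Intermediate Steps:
R(L) = 0 (R(L) = 0*(2*L) = 0)
G = 134 (G = 134 + 0 = 134)
G - 44*389 = 134 - 44*389 = 134 - 17116 = -16982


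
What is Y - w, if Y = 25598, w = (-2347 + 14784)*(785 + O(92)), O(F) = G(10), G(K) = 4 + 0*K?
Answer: -9787195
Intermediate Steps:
G(K) = 4 (G(K) = 4 + 0 = 4)
O(F) = 4
w = 9812793 (w = (-2347 + 14784)*(785 + 4) = 12437*789 = 9812793)
Y - w = 25598 - 1*9812793 = 25598 - 9812793 = -9787195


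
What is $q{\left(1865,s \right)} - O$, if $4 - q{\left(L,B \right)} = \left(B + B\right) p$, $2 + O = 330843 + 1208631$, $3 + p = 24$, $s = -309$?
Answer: $-1526490$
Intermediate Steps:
$p = 21$ ($p = -3 + 24 = 21$)
$O = 1539472$ ($O = -2 + \left(330843 + 1208631\right) = -2 + 1539474 = 1539472$)
$q{\left(L,B \right)} = 4 - 42 B$ ($q{\left(L,B \right)} = 4 - \left(B + B\right) 21 = 4 - 2 B 21 = 4 - 42 B$)
$q{\left(1865,s \right)} - O = \left(4 - -12978\right) - 1539472 = \left(4 + 12978\right) - 1539472 = 12982 - 1539472 = -1526490$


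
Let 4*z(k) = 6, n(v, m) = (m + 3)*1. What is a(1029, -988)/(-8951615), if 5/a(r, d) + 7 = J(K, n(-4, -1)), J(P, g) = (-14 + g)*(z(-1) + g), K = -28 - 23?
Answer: 1/87725827 ≈ 1.1399e-8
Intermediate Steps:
n(v, m) = 3 + m (n(v, m) = (3 + m)*1 = 3 + m)
z(k) = 3/2 (z(k) = (1/4)*6 = 3/2)
K = -51
J(P, g) = (-14 + g)*(3/2 + g)
a(r, d) = -5/49 (a(r, d) = 5/(-7 + (-21 + (3 - 1)**2 - 25*(3 - 1)/2)) = 5/(-7 + (-21 + 2**2 - 25/2*2)) = 5/(-7 + (-21 + 4 - 25)) = 5/(-7 - 42) = 5/(-49) = 5*(-1/49) = -5/49)
a(1029, -988)/(-8951615) = -5/49/(-8951615) = -5/49*(-1/8951615) = 1/87725827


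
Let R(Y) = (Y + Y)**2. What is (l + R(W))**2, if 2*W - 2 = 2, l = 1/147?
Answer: 5536609/21609 ≈ 256.22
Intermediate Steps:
l = 1/147 ≈ 0.0068027
W = 2 (W = 1 + (1/2)*2 = 1 + 1 = 2)
R(Y) = 4*Y**2 (R(Y) = (2*Y)**2 = 4*Y**2)
(l + R(W))**2 = (1/147 + 4*2**2)**2 = (1/147 + 4*4)**2 = (1/147 + 16)**2 = (2353/147)**2 = 5536609/21609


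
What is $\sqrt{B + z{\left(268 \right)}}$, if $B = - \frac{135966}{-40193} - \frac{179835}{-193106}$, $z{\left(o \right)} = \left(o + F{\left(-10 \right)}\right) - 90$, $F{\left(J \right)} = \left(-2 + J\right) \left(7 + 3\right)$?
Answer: $\frac{\sqrt{3753865746849026793670}}{7761509458} \approx 7.8939$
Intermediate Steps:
$F{\left(J \right)} = -20 + 10 J$ ($F{\left(J \right)} = \left(-2 + J\right) 10 = -20 + 10 J$)
$z{\left(o \right)} = -210 + o$ ($z{\left(o \right)} = \left(o + \left(-20 + 10 \left(-10\right)\right)\right) - 90 = \left(o - 120\right) - 90 = \left(-120 + o\right) - 90 = -210 + o$)
$B = \frac{33483958551}{7761509458}$ ($B = \left(-135966\right) \left(- \frac{1}{40193}\right) - - \frac{179835}{193106} = \frac{135966}{40193} + \frac{179835}{193106} = \frac{33483958551}{7761509458} \approx 4.3141$)
$\sqrt{B + z{\left(268 \right)}} = \sqrt{\frac{33483958551}{7761509458} + \left(-210 + 268\right)} = \sqrt{\frac{33483958551}{7761509458} + 58} = \sqrt{\frac{483651507115}{7761509458}} = \frac{\sqrt{3753865746849026793670}}{7761509458}$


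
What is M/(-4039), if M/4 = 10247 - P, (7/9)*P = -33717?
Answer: -1500728/28273 ≈ -53.080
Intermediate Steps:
P = -303453/7 (P = (9/7)*(-33717) = -303453/7 ≈ -43350.)
M = 1500728/7 (M = 4*(10247 - 1*(-303453/7)) = 4*(10247 + 303453/7) = 4*(375182/7) = 1500728/7 ≈ 2.1439e+5)
M/(-4039) = (1500728/7)/(-4039) = (1500728/7)*(-1/4039) = -1500728/28273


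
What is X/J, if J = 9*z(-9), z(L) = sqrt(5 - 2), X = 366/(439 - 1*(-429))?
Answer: 61*sqrt(3)/3906 ≈ 0.027049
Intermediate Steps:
X = 183/434 (X = 366/(439 + 429) = 366/868 = 366*(1/868) = 183/434 ≈ 0.42166)
z(L) = sqrt(3)
J = 9*sqrt(3) ≈ 15.588
X/J = 183/(434*((9*sqrt(3)))) = 183*(sqrt(3)/27)/434 = 61*sqrt(3)/3906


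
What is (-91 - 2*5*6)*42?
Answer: -6342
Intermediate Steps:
(-91 - 2*5*6)*42 = (-91 - 10*6)*42 = (-91 - 60)*42 = -151*42 = -6342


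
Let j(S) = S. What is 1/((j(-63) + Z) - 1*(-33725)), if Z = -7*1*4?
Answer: 1/33634 ≈ 2.9732e-5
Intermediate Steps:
Z = -28 (Z = -7*4 = -28)
1/((j(-63) + Z) - 1*(-33725)) = 1/((-63 - 28) - 1*(-33725)) = 1/(-91 + 33725) = 1/33634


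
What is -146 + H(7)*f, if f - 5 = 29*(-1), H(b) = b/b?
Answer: -170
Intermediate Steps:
H(b) = 1
f = -24 (f = 5 + 29*(-1) = 5 - 29 = -24)
-146 + H(7)*f = -146 + 1*(-24) = -146 - 24 = -170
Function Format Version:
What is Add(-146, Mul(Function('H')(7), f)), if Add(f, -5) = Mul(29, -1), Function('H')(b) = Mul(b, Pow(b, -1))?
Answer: -170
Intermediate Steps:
Function('H')(b) = 1
f = -24 (f = Add(5, Mul(29, -1)) = Add(5, -29) = -24)
Add(-146, Mul(Function('H')(7), f)) = Add(-146, Mul(1, -24)) = Add(-146, -24) = -170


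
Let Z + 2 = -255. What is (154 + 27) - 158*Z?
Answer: 40787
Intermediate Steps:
Z = -257 (Z = -2 - 255 = -257)
(154 + 27) - 158*Z = (154 + 27) - 158*(-257) = 181 + 40606 = 40787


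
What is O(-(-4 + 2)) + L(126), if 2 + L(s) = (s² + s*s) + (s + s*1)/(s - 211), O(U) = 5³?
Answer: 2709123/85 ≈ 31872.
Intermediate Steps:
O(U) = 125
L(s) = -2 + 2*s² + 2*s/(-211 + s) (L(s) = -2 + ((s² + s*s) + (s + s*1)/(s - 211)) = -2 + ((s² + s²) + (s + s)/(-211 + s)) = -2 + (2*s² + (2*s)/(-211 + s)) = -2 + (2*s² + 2*s/(-211 + s)) = -2 + 2*s² + 2*s/(-211 + s))
O(-(-4 + 2)) + L(126) = 125 + 2*(211 + 126³ - 211*126²)/(-211 + 126) = 125 + 2*(211 + 2000376 - 211*15876)/(-85) = 125 + 2*(-1/85)*(211 + 2000376 - 3349836) = 125 + 2*(-1/85)*(-1349249) = 125 + 2698498/85 = 2709123/85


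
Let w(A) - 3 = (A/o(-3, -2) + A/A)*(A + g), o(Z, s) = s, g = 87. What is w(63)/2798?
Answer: -2286/1399 ≈ -1.6340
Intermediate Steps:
w(A) = 3 + (1 - A/2)*(87 + A) (w(A) = 3 + (A/(-2) + A/A)*(A + 87) = 3 + (A*(-1/2) + 1)*(87 + A) = 3 + (-A/2 + 1)*(87 + A) = 3 + (1 - A/2)*(87 + A))
w(63)/2798 = (90 - 85/2*63 - 1/2*63**2)/2798 = (90 - 5355/2 - 1/2*3969)*(1/2798) = (90 - 5355/2 - 3969/2)*(1/2798) = -4572*1/2798 = -2286/1399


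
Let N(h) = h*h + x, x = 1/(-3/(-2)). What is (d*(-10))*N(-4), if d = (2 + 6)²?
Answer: -32000/3 ≈ -10667.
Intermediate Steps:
x = ⅔ (x = 1/(-3*(-½)) = 1/(3/2) = ⅔ ≈ 0.66667)
d = 64 (d = 8² = 64)
N(h) = ⅔ + h² (N(h) = h*h + ⅔ = h² + ⅔ = ⅔ + h²)
(d*(-10))*N(-4) = (64*(-10))*(⅔ + (-4)²) = -640*(⅔ + 16) = -640*50/3 = -32000/3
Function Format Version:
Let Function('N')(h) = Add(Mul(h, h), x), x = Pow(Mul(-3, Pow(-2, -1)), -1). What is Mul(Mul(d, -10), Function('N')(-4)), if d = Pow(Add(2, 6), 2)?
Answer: Rational(-32000, 3) ≈ -10667.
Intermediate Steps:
x = Rational(2, 3) (x = Pow(Mul(-3, Rational(-1, 2)), -1) = Pow(Rational(3, 2), -1) = Rational(2, 3) ≈ 0.66667)
d = 64 (d = Pow(8, 2) = 64)
Function('N')(h) = Add(Rational(2, 3), Pow(h, 2)) (Function('N')(h) = Add(Mul(h, h), Rational(2, 3)) = Add(Pow(h, 2), Rational(2, 3)) = Add(Rational(2, 3), Pow(h, 2)))
Mul(Mul(d, -10), Function('N')(-4)) = Mul(Mul(64, -10), Add(Rational(2, 3), Pow(-4, 2))) = Mul(-640, Add(Rational(2, 3), 16)) = Mul(-640, Rational(50, 3)) = Rational(-32000, 3)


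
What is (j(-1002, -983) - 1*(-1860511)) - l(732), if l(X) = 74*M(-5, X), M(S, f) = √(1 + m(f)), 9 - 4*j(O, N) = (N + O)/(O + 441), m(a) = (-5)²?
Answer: 1043747437/561 - 74*√26 ≈ 1.8601e+6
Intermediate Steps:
m(a) = 25
j(O, N) = 9/4 - (N + O)/(4*(441 + O)) (j(O, N) = 9/4 - (N + O)/(4*(O + 441)) = 9/4 - (N + O)/(4*(441 + O)))
M(S, f) = √26 (M(S, f) = √(1 + 25) = √26)
l(X) = 74*√26
(j(-1002, -983) - 1*(-1860511)) - l(732) = ((3969 - 1*(-983) + 8*(-1002))/(4*(441 - 1002)) - 1*(-1860511)) - 74*√26 = ((¼)*(3969 + 983 - 8016)/(-561) + 1860511) - 74*√26 = ((¼)*(-1/561)*(-3064) + 1860511) - 74*√26 = (766/561 + 1860511) - 74*√26 = 1043747437/561 - 74*√26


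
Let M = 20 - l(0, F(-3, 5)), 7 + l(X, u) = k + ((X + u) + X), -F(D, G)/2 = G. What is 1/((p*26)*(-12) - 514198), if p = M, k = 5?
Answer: -1/524182 ≈ -1.9077e-6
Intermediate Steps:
F(D, G) = -2*G
l(X, u) = -2 + u + 2*X (l(X, u) = -7 + (5 + ((X + u) + X)) = -7 + (5 + (u + 2*X)) = -7 + (5 + u + 2*X) = -2 + u + 2*X)
M = 32 (M = 20 - (-2 - 2*5 + 2*0) = 20 - (-2 - 10 + 0) = 20 - 1*(-12) = 20 + 12 = 32)
p = 32
1/((p*26)*(-12) - 514198) = 1/((32*26)*(-12) - 514198) = 1/(832*(-12) - 514198) = 1/(-9984 - 514198) = 1/(-524182) = -1/524182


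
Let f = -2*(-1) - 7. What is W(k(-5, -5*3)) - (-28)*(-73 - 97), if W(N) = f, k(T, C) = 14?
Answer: -4765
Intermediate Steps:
f = -5 (f = 2 - 7 = -5)
W(N) = -5
W(k(-5, -5*3)) - (-28)*(-73 - 97) = -5 - (-28)*(-73 - 97) = -5 - (-28)*(-170) = -5 - 1*4760 = -5 - 4760 = -4765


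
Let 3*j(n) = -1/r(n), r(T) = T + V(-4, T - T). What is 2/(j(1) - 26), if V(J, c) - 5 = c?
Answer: -36/469 ≈ -0.076759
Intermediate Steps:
V(J, c) = 5 + c
r(T) = 5 + T (r(T) = T + (5 + (T - T)) = T + (5 + 0) = T + 5 = 5 + T)
j(n) = -1/(3*(5 + n)) (j(n) = (-1/(5 + n))/3 = -1/(3*(5 + n)))
2/(j(1) - 26) = 2/(-1/(15 + 3*1) - 26) = 2/(-1/(15 + 3) - 26) = 2/(-1/18 - 26) = 2/(-469/18) = 2*(-18/469) = -36/469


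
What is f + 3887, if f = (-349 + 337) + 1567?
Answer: 5442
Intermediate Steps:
f = 1555 (f = -12 + 1567 = 1555)
f + 3887 = 1555 + 3887 = 5442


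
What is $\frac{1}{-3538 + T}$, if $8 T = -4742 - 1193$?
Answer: $- \frac{8}{34239} \approx -0.00023365$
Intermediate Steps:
$T = - \frac{5935}{8}$ ($T = \frac{-4742 - 1193}{8} = \frac{1}{8} \left(-5935\right) = - \frac{5935}{8} \approx -741.88$)
$\frac{1}{-3538 + T} = \frac{1}{-3538 - \frac{5935}{8}} = \frac{1}{- \frac{34239}{8}} = - \frac{8}{34239}$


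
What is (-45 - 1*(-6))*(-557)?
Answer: 21723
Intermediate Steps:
(-45 - 1*(-6))*(-557) = (-45 + 6)*(-557) = -39*(-557) = 21723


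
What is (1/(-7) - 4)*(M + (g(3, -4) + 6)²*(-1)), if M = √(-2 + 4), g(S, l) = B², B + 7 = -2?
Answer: 219501/7 - 29*√2/7 ≈ 31351.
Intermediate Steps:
B = -9 (B = -7 - 2 = -9)
g(S, l) = 81 (g(S, l) = (-9)² = 81)
M = √2 ≈ 1.4142
(1/(-7) - 4)*(M + (g(3, -4) + 6)²*(-1)) = (1/(-7) - 4)*(√2 + (81 + 6)²*(-1)) = (-⅐ - 4)*(√2 + 87²*(-1)) = -29*(√2 + 7569*(-1))/7 = -29*(√2 - 7569)/7 = -29*(-7569 + √2)/7 = 219501/7 - 29*√2/7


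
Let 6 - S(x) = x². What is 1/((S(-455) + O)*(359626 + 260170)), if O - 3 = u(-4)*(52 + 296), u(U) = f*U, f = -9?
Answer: -1/120542884448 ≈ -8.2958e-12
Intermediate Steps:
u(U) = -9*U
O = 12531 (O = 3 + (-9*(-4))*(52 + 296) = 3 + 36*348 = 3 + 12528 = 12531)
S(x) = 6 - x²
1/((S(-455) + O)*(359626 + 260170)) = 1/(((6 - 1*(-455)²) + 12531)*(359626 + 260170)) = 1/(((6 - 1*207025) + 12531)*619796) = 1/(((6 - 207025) + 12531)*619796) = 1/((-207019 + 12531)*619796) = 1/(-194488*619796) = 1/(-120542884448) = -1/120542884448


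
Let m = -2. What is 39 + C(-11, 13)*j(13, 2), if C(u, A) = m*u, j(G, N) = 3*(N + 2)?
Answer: 303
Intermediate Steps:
j(G, N) = 6 + 3*N (j(G, N) = 3*(2 + N) = 6 + 3*N)
C(u, A) = -2*u
39 + C(-11, 13)*j(13, 2) = 39 + (-2*(-11))*(6 + 3*2) = 39 + 22*(6 + 6) = 39 + 22*12 = 39 + 264 = 303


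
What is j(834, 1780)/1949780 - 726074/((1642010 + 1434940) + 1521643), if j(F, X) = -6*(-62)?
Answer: -353493471781/2241561164885 ≈ -0.15770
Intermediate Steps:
j(F, X) = 372
j(834, 1780)/1949780 - 726074/((1642010 + 1434940) + 1521643) = 372/1949780 - 726074/((1642010 + 1434940) + 1521643) = 372*(1/1949780) - 726074/(3076950 + 1521643) = 93/487445 - 726074/4598593 = -353493471781/2241561164885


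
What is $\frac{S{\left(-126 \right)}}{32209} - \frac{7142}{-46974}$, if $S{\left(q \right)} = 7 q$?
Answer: $\frac{94302805}{756492783} \approx 0.12466$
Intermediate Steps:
$\frac{S{\left(-126 \right)}}{32209} - \frac{7142}{-46974} = \frac{7 \left(-126\right)}{32209} - \frac{7142}{-46974} = \left(-882\right) \frac{1}{32209} - - \frac{3571}{23487} = - \frac{882}{32209} + \frac{3571}{23487} = \frac{94302805}{756492783}$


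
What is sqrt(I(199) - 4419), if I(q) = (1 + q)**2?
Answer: sqrt(35581) ≈ 188.63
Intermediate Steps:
sqrt(I(199) - 4419) = sqrt((1 + 199)**2 - 4419) = sqrt(200**2 - 4419) = sqrt(40000 - 4419) = sqrt(35581)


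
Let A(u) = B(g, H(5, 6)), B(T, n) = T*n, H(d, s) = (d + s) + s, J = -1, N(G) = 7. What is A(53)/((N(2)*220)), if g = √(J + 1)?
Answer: 0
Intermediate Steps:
H(d, s) = d + 2*s
g = 0 (g = √(-1 + 1) = √0 = 0)
A(u) = 0 (A(u) = 0*(5 + 2*6) = 0*(5 + 12) = 0*17 = 0)
A(53)/((N(2)*220)) = 0/((7*220)) = 0/1540 = 0*(1/1540) = 0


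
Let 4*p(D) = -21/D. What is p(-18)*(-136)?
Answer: -119/3 ≈ -39.667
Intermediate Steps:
p(D) = -21/(4*D) (p(D) = (-21/D)/4 = -21/(4*D))
p(-18)*(-136) = -21/4/(-18)*(-136) = -21/4*(-1/18)*(-136) = (7/24)*(-136) = -119/3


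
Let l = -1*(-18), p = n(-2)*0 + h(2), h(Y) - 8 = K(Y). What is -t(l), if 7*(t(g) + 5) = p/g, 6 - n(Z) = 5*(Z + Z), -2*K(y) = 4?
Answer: 104/21 ≈ 4.9524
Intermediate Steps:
K(y) = -2 (K(y) = -½*4 = -2)
h(Y) = 6 (h(Y) = 8 - 2 = 6)
n(Z) = 6 - 10*Z (n(Z) = 6 - 5*(Z + Z) = 6 - 5*2*Z = 6 - 10*Z)
p = 6 (p = (6 - 10*(-2))*0 + 6 = (6 + 20)*0 + 6 = 26*0 + 6 = 0 + 6 = 6)
l = 18
t(g) = -5 + 6/(7*g) (t(g) = -5 + (6/g)/7 = -5 + 6/(7*g))
-t(l) = -(-5 + (6/7)/18) = -(-5 + (6/7)*(1/18)) = -(-5 + 1/21) = -1*(-104/21) = 104/21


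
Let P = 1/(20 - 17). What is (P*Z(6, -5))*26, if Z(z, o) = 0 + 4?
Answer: 104/3 ≈ 34.667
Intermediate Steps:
Z(z, o) = 4
P = ⅓ (P = 1/3 = ⅓ ≈ 0.33333)
(P*Z(6, -5))*26 = ((⅓)*4)*26 = (4/3)*26 = 104/3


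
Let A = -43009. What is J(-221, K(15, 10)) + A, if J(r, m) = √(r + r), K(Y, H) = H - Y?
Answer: -43009 + I*√442 ≈ -43009.0 + 21.024*I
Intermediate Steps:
J(r, m) = √2*√r (J(r, m) = √(2*r) = √2*√r)
J(-221, K(15, 10)) + A = √2*√(-221) - 43009 = √2*(I*√221) - 43009 = I*√442 - 43009 = -43009 + I*√442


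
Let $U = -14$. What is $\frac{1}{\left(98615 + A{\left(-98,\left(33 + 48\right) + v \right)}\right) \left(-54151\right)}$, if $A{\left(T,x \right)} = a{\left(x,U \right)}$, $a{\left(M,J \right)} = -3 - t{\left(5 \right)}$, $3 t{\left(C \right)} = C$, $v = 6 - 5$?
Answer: $- \frac{3}{16019544481} \approx -1.8727 \cdot 10^{-10}$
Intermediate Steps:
$v = 1$ ($v = 6 - 5 = 1$)
$t{\left(C \right)} = \frac{C}{3}$
$a{\left(M,J \right)} = - \frac{14}{3}$ ($a{\left(M,J \right)} = -3 - \frac{1}{3} \cdot 5 = -3 - \frac{5}{3} = - \frac{14}{3}$)
$A{\left(T,x \right)} = - \frac{14}{3}$
$\frac{1}{\left(98615 + A{\left(-98,\left(33 + 48\right) + v \right)}\right) \left(-54151\right)} = \frac{1}{\left(98615 - \frac{14}{3}\right) \left(-54151\right)} = \frac{1}{\frac{295831}{3}} \left(- \frac{1}{54151}\right) = \frac{3}{295831} \left(- \frac{1}{54151}\right) = - \frac{3}{16019544481}$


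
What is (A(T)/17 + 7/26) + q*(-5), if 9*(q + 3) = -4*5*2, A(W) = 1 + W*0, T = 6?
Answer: 149375/3978 ≈ 37.550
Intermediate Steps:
A(W) = 1 (A(W) = 1 + 0 = 1)
q = -67/9 (q = -3 + (-4*5*2)/9 = -3 + (-20*2)/9 = -3 + (⅑)*(-40) = -3 - 40/9 = -67/9 ≈ -7.4444)
(A(T)/17 + 7/26) + q*(-5) = (1/17 + 7/26) - 67/9*(-5) = (1*(1/17) + 7*(1/26)) + 335/9 = (1/17 + 7/26) + 335/9 = 145/442 + 335/9 = 149375/3978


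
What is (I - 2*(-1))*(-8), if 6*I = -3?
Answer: -12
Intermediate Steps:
I = -½ (I = (⅙)*(-3) = -½ ≈ -0.50000)
(I - 2*(-1))*(-8) = (-½ - 2*(-1))*(-8) = (-½ + 2)*(-8) = (3/2)*(-8) = -12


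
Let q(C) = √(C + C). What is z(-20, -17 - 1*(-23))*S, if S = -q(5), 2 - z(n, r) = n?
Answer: -22*√10 ≈ -69.570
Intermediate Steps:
q(C) = √2*√C (q(C) = √(2*C) = √2*√C)
z(n, r) = 2 - n
S = -√10 (S = -√2*√5 = -√10 ≈ -3.1623)
z(-20, -17 - 1*(-23))*S = (2 - 1*(-20))*(-√10) = (2 + 20)*(-√10) = 22*(-√10) = -22*√10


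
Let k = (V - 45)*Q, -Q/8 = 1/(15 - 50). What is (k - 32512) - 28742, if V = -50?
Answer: -428930/7 ≈ -61276.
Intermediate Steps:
Q = 8/35 (Q = -8/(15 - 50) = -8/(-35) = -8*(-1/35) = 8/35 ≈ 0.22857)
k = -152/7 (k = (-50 - 45)*(8/35) = -95*8/35 = -152/7 ≈ -21.714)
(k - 32512) - 28742 = (-152/7 - 32512) - 28742 = -227736/7 - 28742 = -428930/7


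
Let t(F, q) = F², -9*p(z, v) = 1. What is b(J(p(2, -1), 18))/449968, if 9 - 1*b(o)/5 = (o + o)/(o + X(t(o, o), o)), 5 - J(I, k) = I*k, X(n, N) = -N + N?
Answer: 35/449968 ≈ 7.7783e-5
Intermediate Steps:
p(z, v) = -⅑ (p(z, v) = -⅑*1 = -⅑)
X(n, N) = 0
J(I, k) = 5 - I*k
b(o) = 35 (b(o) = 45 - 5*(o + o)/(o + 0) = 45 - 5*2*o/o = 45 - 5*2 = 45 - 10 = 35)
b(J(p(2, -1), 18))/449968 = 35/449968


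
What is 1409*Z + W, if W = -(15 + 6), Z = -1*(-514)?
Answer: 724205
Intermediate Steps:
Z = 514
W = -21 (W = -1*21 = -21)
1409*Z + W = 1409*514 - 21 = 724226 - 21 = 724205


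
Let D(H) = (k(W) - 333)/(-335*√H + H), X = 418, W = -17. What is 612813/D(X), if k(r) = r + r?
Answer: -256155834/367 + 205292355*√418/367 ≈ 1.0739e+7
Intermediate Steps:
k(r) = 2*r
D(H) = -367/(H - 335*√H) (D(H) = (2*(-17) - 333)/(-335*√H + H) = (-34 - 333)/(H - 335*√H) = -367/(H - 335*√H))
612813/D(X) = 612813/((367/(-1*418 + 335*√418))) = 612813/((367/(-418 + 335*√418))) = 612813*(-418/367 + 335*√418/367) = -256155834/367 + 205292355*√418/367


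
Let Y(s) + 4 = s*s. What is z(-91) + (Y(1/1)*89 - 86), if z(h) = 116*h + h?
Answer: -11000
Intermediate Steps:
z(h) = 117*h
Y(s) = -4 + s**2 (Y(s) = -4 + s*s = -4 + s**2)
z(-91) + (Y(1/1)*89 - 86) = 117*(-91) + ((-4 + (1/1)**2)*89 - 86) = -10647 + ((-4 + 1**2)*89 - 86) = -10647 + ((-4 + 1)*89 - 86) = -10647 + (-3*89 - 86) = -10647 + (-267 - 86) = -10647 - 353 = -11000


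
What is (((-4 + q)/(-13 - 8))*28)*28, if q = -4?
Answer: 896/3 ≈ 298.67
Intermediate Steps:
(((-4 + q)/(-13 - 8))*28)*28 = (((-4 - 4)/(-13 - 8))*28)*28 = (-8/(-21)*28)*28 = (-8*(-1/21)*28)*28 = ((8/21)*28)*28 = (32/3)*28 = 896/3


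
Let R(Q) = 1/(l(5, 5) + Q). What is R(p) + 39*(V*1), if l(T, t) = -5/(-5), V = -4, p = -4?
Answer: -469/3 ≈ -156.33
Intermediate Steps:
l(T, t) = 1 (l(T, t) = -5*(-⅕) = 1)
R(Q) = 1/(1 + Q)
R(p) + 39*(V*1) = 1/(1 - 4) + 39*(-4*1) = 1/(-3) + 39*(-4) = -⅓ - 156 = -469/3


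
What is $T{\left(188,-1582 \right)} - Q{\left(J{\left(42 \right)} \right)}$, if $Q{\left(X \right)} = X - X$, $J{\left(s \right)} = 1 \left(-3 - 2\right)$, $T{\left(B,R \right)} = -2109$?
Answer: $-2109$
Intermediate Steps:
$J{\left(s \right)} = -5$ ($J{\left(s \right)} = 1 \left(-5\right) = -5$)
$Q{\left(X \right)} = 0$
$T{\left(188,-1582 \right)} - Q{\left(J{\left(42 \right)} \right)} = -2109 - 0 = -2109 + 0 = -2109$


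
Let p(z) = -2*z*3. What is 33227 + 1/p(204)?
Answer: 40669847/1224 ≈ 33227.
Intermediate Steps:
p(z) = -6*z
33227 + 1/p(204) = 33227 + 1/(-6*204) = 33227 + 1/(-1224) = 33227 - 1/1224 = 40669847/1224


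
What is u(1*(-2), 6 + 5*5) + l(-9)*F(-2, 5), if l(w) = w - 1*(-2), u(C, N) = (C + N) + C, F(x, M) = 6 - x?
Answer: -29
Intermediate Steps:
u(C, N) = N + 2*C
l(w) = 2 + w (l(w) = w + 2 = 2 + w)
u(1*(-2), 6 + 5*5) + l(-9)*F(-2, 5) = ((6 + 5*5) + 2*(1*(-2))) + (2 - 9)*(6 - 1*(-2)) = ((6 + 25) + 2*(-2)) - 7*(6 + 2) = (31 - 4) - 7*8 = 27 - 56 = -29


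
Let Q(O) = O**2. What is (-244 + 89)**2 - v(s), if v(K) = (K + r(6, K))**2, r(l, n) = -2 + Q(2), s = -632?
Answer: -372875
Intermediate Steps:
r(l, n) = 2 (r(l, n) = -2 + 2**2 = -2 + 4 = 2)
v(K) = (2 + K)**2 (v(K) = (K + 2)**2 = (2 + K)**2)
(-244 + 89)**2 - v(s) = (-244 + 89)**2 - (2 - 632)**2 = (-155)**2 - 1*(-630)**2 = 24025 - 1*396900 = 24025 - 396900 = -372875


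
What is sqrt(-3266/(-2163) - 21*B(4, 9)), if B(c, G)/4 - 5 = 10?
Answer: I*sqrt(5887932582)/2163 ≈ 35.475*I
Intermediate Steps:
B(c, G) = 60 (B(c, G) = 20 + 4*10 = 20 + 40 = 60)
sqrt(-3266/(-2163) - 21*B(4, 9)) = sqrt(-3266/(-2163) - 21*60) = sqrt(-3266*(-1/2163) - 1260) = sqrt(3266/2163 - 1260) = sqrt(-2722114/2163) = I*sqrt(5887932582)/2163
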